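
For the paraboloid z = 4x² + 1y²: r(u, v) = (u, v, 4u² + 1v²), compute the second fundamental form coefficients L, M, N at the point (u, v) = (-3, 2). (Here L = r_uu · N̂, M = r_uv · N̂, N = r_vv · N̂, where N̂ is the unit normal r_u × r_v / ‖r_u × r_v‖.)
L = 8*sqrt(593)/593;  M = 0;  N = 2*sqrt(593)/593

Compute the unit normal N̂(u, v) = (-8*u/sqrt(64*u^2 + 4*v^2 + 1), -2*v/sqrt(64*u^2 + 4*v^2 + 1), 1/sqrt(64*u^2 + 4*v^2 + 1)), and the second partials r_uu, r_uv, r_vv. Take dot products:
  L(u, v) = r_uu · N̂ = 8/sqrt(64*u^2 + 4*v^2 + 1),
  M(u, v) = r_uv · N̂ = 0,
  N(u, v) = r_vv · N̂ = 2/sqrt(64*u^2 + 4*v^2 + 1).
Evaluating at (u, v) = (-3, 2):
  L = 8*sqrt(593)/593, M = 0, N = 2*sqrt(593)/593.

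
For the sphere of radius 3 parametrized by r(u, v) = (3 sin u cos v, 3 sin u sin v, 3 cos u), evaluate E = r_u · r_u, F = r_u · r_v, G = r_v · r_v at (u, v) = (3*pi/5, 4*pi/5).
E = 9;  F = 0;  G = 9*sqrt(5)/8 + 45/8

Partials: r_u = (3*cos(u)*cos(v), 3*sin(v)*cos(u), -3*sin(u)), r_v = (-3*sin(u)*sin(v), 3*sin(u)*cos(v), 0). As functions of (u, v):
  E = r_u · r_u = 9,
  F = r_u · r_v = 0,
  G = r_v · r_v = 9*sin(u)^2.
Evaluating at (u, v) = (3*pi/5, 4*pi/5): E = 9, F = 0, G = 9*sqrt(5)/8 + 45/8.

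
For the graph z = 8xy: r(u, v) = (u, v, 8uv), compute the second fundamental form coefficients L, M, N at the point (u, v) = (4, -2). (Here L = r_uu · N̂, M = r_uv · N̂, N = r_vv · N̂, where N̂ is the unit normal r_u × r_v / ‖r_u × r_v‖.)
L = 0;  M = 8*sqrt(1281)/1281;  N = 0

Compute the unit normal N̂(u, v) = (-8*v/sqrt(64*u^2 + 64*v^2 + 1), -8*u/sqrt(64*u^2 + 64*v^2 + 1), 1/sqrt(64*u^2 + 64*v^2 + 1)), and the second partials r_uu, r_uv, r_vv. Take dot products:
  L(u, v) = r_uu · N̂ = 0,
  M(u, v) = r_uv · N̂ = 8/sqrt(64*u^2 + 64*v^2 + 1),
  N(u, v) = r_vv · N̂ = 0.
Evaluating at (u, v) = (4, -2):
  L = 0, M = 8*sqrt(1281)/1281, N = 0.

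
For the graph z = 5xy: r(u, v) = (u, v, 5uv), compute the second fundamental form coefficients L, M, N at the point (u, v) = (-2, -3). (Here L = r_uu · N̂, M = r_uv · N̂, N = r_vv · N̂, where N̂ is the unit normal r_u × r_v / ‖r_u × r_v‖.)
L = 0;  M = 5*sqrt(326)/326;  N = 0

Compute the unit normal N̂(u, v) = (-5*v/sqrt(25*u^2 + 25*v^2 + 1), -5*u/sqrt(25*u^2 + 25*v^2 + 1), 1/sqrt(25*u^2 + 25*v^2 + 1)), and the second partials r_uu, r_uv, r_vv. Take dot products:
  L(u, v) = r_uu · N̂ = 0,
  M(u, v) = r_uv · N̂ = 5/sqrt(25*u^2 + 25*v^2 + 1),
  N(u, v) = r_vv · N̂ = 0.
Evaluating at (u, v) = (-2, -3):
  L = 0, M = 5*sqrt(326)/326, N = 0.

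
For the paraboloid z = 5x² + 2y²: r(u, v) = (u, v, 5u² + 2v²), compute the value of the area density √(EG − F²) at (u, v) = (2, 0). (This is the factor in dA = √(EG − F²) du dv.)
√(EG − F²)|_{(2, 0)} = sqrt(401)

E = 100*u^2 + 1, F = 40*u*v, G = 16*v^2 + 1, so EG − F² = 100*u^2 + 16*v^2 + 1. Taking the positive square root: √(EG − F²) = sqrt(100*u^2 + 16*v^2 + 1). At (u, v) = (2, 0): sqrt(401).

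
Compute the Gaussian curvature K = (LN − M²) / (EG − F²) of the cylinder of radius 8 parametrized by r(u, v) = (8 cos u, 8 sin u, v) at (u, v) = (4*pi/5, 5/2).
K = 0

Coefficients of the first fundamental form: E = 64, F = 0, G = 1.
Coefficients of the second fundamental form: L = -8, M = 0, N = 0.
Assemble K = (LN − M²)/(EG − F²) = 0. At (u, v) = (4*pi/5, 5/2): K = 0.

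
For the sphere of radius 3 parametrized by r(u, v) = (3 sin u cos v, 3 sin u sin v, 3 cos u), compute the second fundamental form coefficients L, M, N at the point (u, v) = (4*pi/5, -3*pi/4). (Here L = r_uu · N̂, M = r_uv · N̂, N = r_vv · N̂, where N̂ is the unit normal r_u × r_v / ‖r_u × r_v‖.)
L = -3;  M = 0;  N = -15/8 + 3*sqrt(5)/8

Compute the unit normal N̂(u, v) = (sin(u)^2*cos(v)/Abs(sin(u)), sin(u)^2*sin(v)/Abs(sin(u)), sin(2*u)/(2*Abs(sin(u)))), and the second partials r_uu, r_uv, r_vv. Take dot products:
  L(u, v) = r_uu · N̂ = -3*sin(u)/Abs(sin(u)),
  M(u, v) = r_uv · N̂ = 0,
  N(u, v) = r_vv · N̂ = -3*sin(u)^3/Abs(sin(u)).
Evaluating at (u, v) = (4*pi/5, -3*pi/4):
  L = -3, M = 0, N = -15/8 + 3*sqrt(5)/8.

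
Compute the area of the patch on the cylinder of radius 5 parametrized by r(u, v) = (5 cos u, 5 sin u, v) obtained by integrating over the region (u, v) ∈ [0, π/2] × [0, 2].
Area = 5*pi

Area = ∫∫ √(EG − F²) du dv with √(EG − F²) = 5. Integrating over [0, π/2] × [0, 2] gives 5*pi.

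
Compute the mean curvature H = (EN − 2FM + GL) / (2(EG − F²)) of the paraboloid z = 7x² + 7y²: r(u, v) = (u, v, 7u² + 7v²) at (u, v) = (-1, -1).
H = 2758*sqrt(393)/154449

With E = 196*u^2 + 1, F = 196*u*v, G = 196*v^2 + 1, L = 14/sqrt(196*u^2 + 196*v^2 + 1), M = 0, N = 14/sqrt(196*u^2 + 196*v^2 + 1), assemble
  H = (EN − 2FM + GL) / (2(EG − F²)) = 14*(98*u^2 + 98*v^2 + 1)/(196*u^2 + 196*v^2 + 1)^(3/2).
At (u, v) = (-1, -1): H = 2758*sqrt(393)/154449.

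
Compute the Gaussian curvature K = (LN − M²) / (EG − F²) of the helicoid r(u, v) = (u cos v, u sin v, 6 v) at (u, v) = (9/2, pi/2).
K = -64/5625

Coefficients of the first fundamental form: E = 1, F = 0, G = u^2 + 36.
Coefficients of the second fundamental form: L = 0, M = -6/sqrt(u^2 + 36), N = 0.
Assemble K = (LN − M²)/(EG − F²) = -36/(u^2 + 36)^2. At (u, v) = (9/2, pi/2): K = -64/5625.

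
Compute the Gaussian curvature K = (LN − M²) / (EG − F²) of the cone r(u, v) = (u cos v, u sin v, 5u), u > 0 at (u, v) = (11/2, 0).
K = 0

Coefficients of the first fundamental form: E = 26, F = 0, G = u^2.
Coefficients of the second fundamental form: L = 0, M = 0, N = 5*sqrt(26)*u^2/(26*Abs(u)).
Assemble K = (LN − M²)/(EG − F²) = 0. At (u, v) = (11/2, 0): K = 0.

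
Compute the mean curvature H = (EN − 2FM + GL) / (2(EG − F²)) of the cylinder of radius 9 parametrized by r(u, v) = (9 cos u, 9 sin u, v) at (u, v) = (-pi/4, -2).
H = -1/18

With E = 81, F = 0, G = 1, L = -9, M = 0, N = 0, assemble
  H = (EN − 2FM + GL) / (2(EG − F²)) = -1/18.
At (u, v) = (-pi/4, -2): H = -1/18.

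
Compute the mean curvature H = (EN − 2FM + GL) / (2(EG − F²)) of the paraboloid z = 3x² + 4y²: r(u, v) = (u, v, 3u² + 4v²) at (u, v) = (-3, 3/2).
H = 1735*sqrt(469)/219961

With E = 36*u^2 + 1, F = 48*u*v, G = 64*v^2 + 1, L = 6/sqrt(36*u^2 + 64*v^2 + 1), M = 0, N = 8/sqrt(36*u^2 + 64*v^2 + 1), assemble
  H = (EN − 2FM + GL) / (2(EG − F²)) = (144*u^2 + 192*v^2 + 7)/(36*u^2 + 64*v^2 + 1)^(3/2).
At (u, v) = (-3, 3/2): H = 1735*sqrt(469)/219961.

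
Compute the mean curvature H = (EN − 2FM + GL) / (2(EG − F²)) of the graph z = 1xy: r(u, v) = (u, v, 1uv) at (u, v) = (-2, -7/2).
H = -56*sqrt(69)/4761

With E = v^2 + 1, F = u*v, G = u^2 + 1, L = 0, M = 1/sqrt(u^2 + v^2 + 1), N = 0, assemble
  H = (EN − 2FM + GL) / (2(EG − F²)) = -u*v/(u^2 + v^2 + 1)^(3/2).
At (u, v) = (-2, -7/2): H = -56*sqrt(69)/4761.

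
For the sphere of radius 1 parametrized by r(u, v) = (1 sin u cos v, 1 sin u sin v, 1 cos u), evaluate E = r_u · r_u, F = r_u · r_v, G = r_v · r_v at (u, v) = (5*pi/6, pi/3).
E = 1;  F = 0;  G = 1/4

Partials: r_u = (cos(u)*cos(v), sin(v)*cos(u), -sin(u)), r_v = (-sin(u)*sin(v), sin(u)*cos(v), 0). As functions of (u, v):
  E = r_u · r_u = 1,
  F = r_u · r_v = 0,
  G = r_v · r_v = sin(u)^2.
Evaluating at (u, v) = (5*pi/6, pi/3): E = 1, F = 0, G = 1/4.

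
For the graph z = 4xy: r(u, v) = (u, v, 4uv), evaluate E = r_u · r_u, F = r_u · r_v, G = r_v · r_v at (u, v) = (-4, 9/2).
E = 325;  F = -288;  G = 257

Partials: r_u = (1, 0, 4*v), r_v = (0, 1, 4*u). As functions of (u, v):
  E = r_u · r_u = 16*v^2 + 1,
  F = r_u · r_v = 16*u*v,
  G = r_v · r_v = 16*u^2 + 1.
Evaluating at (u, v) = (-4, 9/2): E = 325, F = -288, G = 257.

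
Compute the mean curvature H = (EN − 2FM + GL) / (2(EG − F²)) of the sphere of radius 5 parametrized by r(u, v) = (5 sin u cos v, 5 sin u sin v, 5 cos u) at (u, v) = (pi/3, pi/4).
H = -1/5

With E = 25, F = 0, G = 25*sin(u)^2, L = -5*sin(u)/Abs(sin(u)), M = 0, N = -5*sin(u)^3/Abs(sin(u)), assemble
  H = (EN − 2FM + GL) / (2(EG − F²)) = -sin(u)/(5*Abs(sin(u))).
At (u, v) = (pi/3, pi/4): H = -1/5.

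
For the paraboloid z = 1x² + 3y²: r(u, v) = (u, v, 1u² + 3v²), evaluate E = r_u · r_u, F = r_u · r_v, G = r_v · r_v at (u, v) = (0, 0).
E = 1;  F = 0;  G = 1

Partials: r_u = (1, 0, 2*u), r_v = (0, 1, 6*v). As functions of (u, v):
  E = r_u · r_u = 4*u^2 + 1,
  F = r_u · r_v = 12*u*v,
  G = r_v · r_v = 36*v^2 + 1.
Evaluating at (u, v) = (0, 0): E = 1, F = 0, G = 1.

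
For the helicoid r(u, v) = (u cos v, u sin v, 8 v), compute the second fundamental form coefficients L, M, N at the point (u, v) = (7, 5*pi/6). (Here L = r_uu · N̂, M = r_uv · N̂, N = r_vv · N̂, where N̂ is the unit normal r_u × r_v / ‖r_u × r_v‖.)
L = 0;  M = -8*sqrt(113)/113;  N = 0

Compute the unit normal N̂(u, v) = (8*sin(v)/sqrt(u^2 + 64), -8*cos(v)/sqrt(u^2 + 64), u/sqrt(u^2 + 64)), and the second partials r_uu, r_uv, r_vv. Take dot products:
  L(u, v) = r_uu · N̂ = 0,
  M(u, v) = r_uv · N̂ = -8/sqrt(u^2 + 64),
  N(u, v) = r_vv · N̂ = 0.
Evaluating at (u, v) = (7, 5*pi/6):
  L = 0, M = -8*sqrt(113)/113, N = 0.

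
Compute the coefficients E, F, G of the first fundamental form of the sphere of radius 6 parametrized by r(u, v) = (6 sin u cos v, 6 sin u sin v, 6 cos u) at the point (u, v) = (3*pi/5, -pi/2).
E = 36;  F = 0;  G = 9*sqrt(5)/2 + 45/2

Partials: r_u = (6*cos(u)*cos(v), 6*sin(v)*cos(u), -6*sin(u)), r_v = (-6*sin(u)*sin(v), 6*sin(u)*cos(v), 0). As functions of (u, v):
  E = r_u · r_u = 36,
  F = r_u · r_v = 0,
  G = r_v · r_v = 36*sin(u)^2.
Evaluating at (u, v) = (3*pi/5, -pi/2): E = 36, F = 0, G = 9*sqrt(5)/2 + 45/2.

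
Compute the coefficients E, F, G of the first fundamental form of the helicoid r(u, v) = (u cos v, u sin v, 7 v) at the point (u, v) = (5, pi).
E = 1;  F = 0;  G = 74

Partials: r_u = (cos(v), sin(v), 0), r_v = (-u*sin(v), u*cos(v), 7). As functions of (u, v):
  E = r_u · r_u = 1,
  F = r_u · r_v = 0,
  G = r_v · r_v = u^2 + 49.
Evaluating at (u, v) = (5, pi): E = 1, F = 0, G = 74.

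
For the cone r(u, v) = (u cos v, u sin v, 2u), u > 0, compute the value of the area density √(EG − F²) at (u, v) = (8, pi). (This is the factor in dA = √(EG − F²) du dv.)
√(EG − F²)|_{(8, pi)} = 8*sqrt(5)

E = 5, F = 0, G = u^2, so EG − F² = 5*u^2. Taking the positive square root: √(EG − F²) = sqrt(5)*Abs(u). At (u, v) = (8, pi): 8*sqrt(5).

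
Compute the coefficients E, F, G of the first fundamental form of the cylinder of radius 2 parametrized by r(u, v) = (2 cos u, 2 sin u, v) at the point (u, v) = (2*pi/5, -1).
E = 4;  F = 0;  G = 1

Partials: r_u = (-2*sin(u), 2*cos(u), 0), r_v = (0, 0, 1). As functions of (u, v):
  E = r_u · r_u = 4,
  F = r_u · r_v = 0,
  G = r_v · r_v = 1.
Evaluating at (u, v) = (2*pi/5, -1): E = 4, F = 0, G = 1.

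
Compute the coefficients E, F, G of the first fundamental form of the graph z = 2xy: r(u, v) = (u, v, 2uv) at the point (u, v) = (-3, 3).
E = 37;  F = -36;  G = 37

Partials: r_u = (1, 0, 2*v), r_v = (0, 1, 2*u). As functions of (u, v):
  E = r_u · r_u = 4*v^2 + 1,
  F = r_u · r_v = 4*u*v,
  G = r_v · r_v = 4*u^2 + 1.
Evaluating at (u, v) = (-3, 3): E = 37, F = -36, G = 37.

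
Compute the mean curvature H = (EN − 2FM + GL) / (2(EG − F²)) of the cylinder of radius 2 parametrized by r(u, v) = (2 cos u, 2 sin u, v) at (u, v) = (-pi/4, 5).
H = -1/4

With E = 4, F = 0, G = 1, L = -2, M = 0, N = 0, assemble
  H = (EN − 2FM + GL) / (2(EG − F²)) = -1/4.
At (u, v) = (-pi/4, 5): H = -1/4.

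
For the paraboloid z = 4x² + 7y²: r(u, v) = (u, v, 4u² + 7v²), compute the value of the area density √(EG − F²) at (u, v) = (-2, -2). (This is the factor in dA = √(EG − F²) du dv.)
√(EG − F²)|_{(-2, -2)} = sqrt(1041)

E = 64*u^2 + 1, F = 112*u*v, G = 196*v^2 + 1, so EG − F² = 64*u^2 + 196*v^2 + 1. Taking the positive square root: √(EG − F²) = sqrt(64*u^2 + 196*v^2 + 1). At (u, v) = (-2, -2): sqrt(1041).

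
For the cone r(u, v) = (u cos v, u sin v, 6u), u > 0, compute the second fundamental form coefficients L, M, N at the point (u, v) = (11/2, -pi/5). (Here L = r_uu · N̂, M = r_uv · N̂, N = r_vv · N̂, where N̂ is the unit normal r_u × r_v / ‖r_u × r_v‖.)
L = 0;  M = 0;  N = 33*sqrt(37)/37

Compute the unit normal N̂(u, v) = (-6*sqrt(37)*u*cos(v)/(37*Abs(u)), -6*sqrt(37)*u*sin(v)/(37*Abs(u)), sqrt(37)*u/(37*Abs(u))), and the second partials r_uu, r_uv, r_vv. Take dot products:
  L(u, v) = r_uu · N̂ = 0,
  M(u, v) = r_uv · N̂ = 0,
  N(u, v) = r_vv · N̂ = 6*sqrt(37)*u^2/(37*Abs(u)).
Evaluating at (u, v) = (11/2, -pi/5):
  L = 0, M = 0, N = 33*sqrt(37)/37.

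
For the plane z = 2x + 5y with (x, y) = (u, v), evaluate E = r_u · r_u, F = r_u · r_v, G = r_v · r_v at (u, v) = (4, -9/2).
E = 5;  F = 10;  G = 26

Partials: r_u = (1, 0, 2), r_v = (0, 1, 5). As functions of (u, v):
  E = r_u · r_u = 5,
  F = r_u · r_v = 10,
  G = r_v · r_v = 26.
Evaluating at (u, v) = (4, -9/2): E = 5, F = 10, G = 26.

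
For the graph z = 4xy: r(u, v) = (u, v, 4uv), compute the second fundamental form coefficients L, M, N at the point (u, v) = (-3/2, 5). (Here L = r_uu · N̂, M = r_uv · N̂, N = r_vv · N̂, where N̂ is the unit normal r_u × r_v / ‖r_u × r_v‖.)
L = 0;  M = 4*sqrt(437)/437;  N = 0

Compute the unit normal N̂(u, v) = (-4*v/sqrt(16*u^2 + 16*v^2 + 1), -4*u/sqrt(16*u^2 + 16*v^2 + 1), 1/sqrt(16*u^2 + 16*v^2 + 1)), and the second partials r_uu, r_uv, r_vv. Take dot products:
  L(u, v) = r_uu · N̂ = 0,
  M(u, v) = r_uv · N̂ = 4/sqrt(16*u^2 + 16*v^2 + 1),
  N(u, v) = r_vv · N̂ = 0.
Evaluating at (u, v) = (-3/2, 5):
  L = 0, M = 4*sqrt(437)/437, N = 0.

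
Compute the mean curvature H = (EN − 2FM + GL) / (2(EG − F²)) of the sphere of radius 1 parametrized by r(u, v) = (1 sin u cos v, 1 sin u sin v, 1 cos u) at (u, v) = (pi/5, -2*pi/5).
H = -1

With E = 1, F = 0, G = sin(u)^2, L = -sin(u)/Abs(sin(u)), M = 0, N = -sin(u)^3/Abs(sin(u)), assemble
  H = (EN − 2FM + GL) / (2(EG − F²)) = -sin(u)/Abs(sin(u)).
At (u, v) = (pi/5, -2*pi/5): H = -1.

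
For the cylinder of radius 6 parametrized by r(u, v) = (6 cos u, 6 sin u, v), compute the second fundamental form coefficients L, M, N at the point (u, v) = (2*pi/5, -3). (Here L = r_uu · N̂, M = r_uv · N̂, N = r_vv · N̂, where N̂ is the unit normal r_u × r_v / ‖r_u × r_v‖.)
L = -6;  M = 0;  N = 0

Compute the unit normal N̂(u, v) = (cos(u), sin(u), 0), and the second partials r_uu, r_uv, r_vv. Take dot products:
  L(u, v) = r_uu · N̂ = -6,
  M(u, v) = r_uv · N̂ = 0,
  N(u, v) = r_vv · N̂ = 0.
Evaluating at (u, v) = (2*pi/5, -3):
  L = -6, M = 0, N = 0.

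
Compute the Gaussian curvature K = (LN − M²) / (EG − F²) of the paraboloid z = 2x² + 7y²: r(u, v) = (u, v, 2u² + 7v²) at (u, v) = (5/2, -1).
K = 56/88209

Coefficients of the first fundamental form: E = 16*u^2 + 1, F = 56*u*v, G = 196*v^2 + 1.
Coefficients of the second fundamental form: L = 4/sqrt(16*u^2 + 196*v^2 + 1), M = 0, N = 14/sqrt(16*u^2 + 196*v^2 + 1).
Assemble K = (LN − M²)/(EG − F²) = 56/(256*u^4 + 6272*u^2*v^2 + 32*u^2 + 38416*v^4 + 392*v^2 + 1). At (u, v) = (5/2, -1): K = 56/88209.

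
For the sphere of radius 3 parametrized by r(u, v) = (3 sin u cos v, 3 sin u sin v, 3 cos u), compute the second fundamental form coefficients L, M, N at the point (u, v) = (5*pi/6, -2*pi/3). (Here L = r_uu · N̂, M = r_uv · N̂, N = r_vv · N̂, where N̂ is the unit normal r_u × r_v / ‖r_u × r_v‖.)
L = -3;  M = 0;  N = -3/4

Compute the unit normal N̂(u, v) = (sin(u)^2*cos(v)/Abs(sin(u)), sin(u)^2*sin(v)/Abs(sin(u)), sin(2*u)/(2*Abs(sin(u)))), and the second partials r_uu, r_uv, r_vv. Take dot products:
  L(u, v) = r_uu · N̂ = -3*sin(u)/Abs(sin(u)),
  M(u, v) = r_uv · N̂ = 0,
  N(u, v) = r_vv · N̂ = -3*sin(u)^3/Abs(sin(u)).
Evaluating at (u, v) = (5*pi/6, -2*pi/3):
  L = -3, M = 0, N = -3/4.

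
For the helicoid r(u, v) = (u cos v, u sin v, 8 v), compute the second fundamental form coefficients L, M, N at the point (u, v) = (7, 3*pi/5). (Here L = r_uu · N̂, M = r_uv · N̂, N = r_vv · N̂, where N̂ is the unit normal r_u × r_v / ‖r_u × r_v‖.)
L = 0;  M = -8*sqrt(113)/113;  N = 0

Compute the unit normal N̂(u, v) = (8*sin(v)/sqrt(u^2 + 64), -8*cos(v)/sqrt(u^2 + 64), u/sqrt(u^2 + 64)), and the second partials r_uu, r_uv, r_vv. Take dot products:
  L(u, v) = r_uu · N̂ = 0,
  M(u, v) = r_uv · N̂ = -8/sqrt(u^2 + 64),
  N(u, v) = r_vv · N̂ = 0.
Evaluating at (u, v) = (7, 3*pi/5):
  L = 0, M = -8*sqrt(113)/113, N = 0.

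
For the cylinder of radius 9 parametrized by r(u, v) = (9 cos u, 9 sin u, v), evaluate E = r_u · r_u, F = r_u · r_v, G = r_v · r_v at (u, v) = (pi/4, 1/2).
E = 81;  F = 0;  G = 1

Partials: r_u = (-9*sin(u), 9*cos(u), 0), r_v = (0, 0, 1). As functions of (u, v):
  E = r_u · r_u = 81,
  F = r_u · r_v = 0,
  G = r_v · r_v = 1.
Evaluating at (u, v) = (pi/4, 1/2): E = 81, F = 0, G = 1.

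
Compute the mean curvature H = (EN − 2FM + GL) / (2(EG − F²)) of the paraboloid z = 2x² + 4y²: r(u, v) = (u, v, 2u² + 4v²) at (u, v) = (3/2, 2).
H = 662*sqrt(293)/85849

With E = 16*u^2 + 1, F = 32*u*v, G = 64*v^2 + 1, L = 4/sqrt(16*u^2 + 64*v^2 + 1), M = 0, N = 8/sqrt(16*u^2 + 64*v^2 + 1), assemble
  H = (EN − 2FM + GL) / (2(EG − F²)) = 2*(32*u^2 + 64*v^2 + 3)/(16*u^2 + 64*v^2 + 1)^(3/2).
At (u, v) = (3/2, 2): H = 662*sqrt(293)/85849.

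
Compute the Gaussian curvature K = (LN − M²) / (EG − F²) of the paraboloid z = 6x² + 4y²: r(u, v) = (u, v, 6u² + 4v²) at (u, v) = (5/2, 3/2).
K = 96/1092025

Coefficients of the first fundamental form: E = 144*u^2 + 1, F = 96*u*v, G = 64*v^2 + 1.
Coefficients of the second fundamental form: L = 12/sqrt(144*u^2 + 64*v^2 + 1), M = 0, N = 8/sqrt(144*u^2 + 64*v^2 + 1).
Assemble K = (LN − M²)/(EG − F²) = 96/(20736*u^4 + 18432*u^2*v^2 + 288*u^2 + 4096*v^4 + 128*v^2 + 1). At (u, v) = (5/2, 3/2): K = 96/1092025.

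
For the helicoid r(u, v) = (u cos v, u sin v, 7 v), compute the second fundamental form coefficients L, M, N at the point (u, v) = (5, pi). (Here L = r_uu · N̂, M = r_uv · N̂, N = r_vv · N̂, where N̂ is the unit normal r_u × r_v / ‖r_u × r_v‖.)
L = 0;  M = -7*sqrt(74)/74;  N = 0

Compute the unit normal N̂(u, v) = (7*sin(v)/sqrt(u^2 + 49), -7*cos(v)/sqrt(u^2 + 49), u/sqrt(u^2 + 49)), and the second partials r_uu, r_uv, r_vv. Take dot products:
  L(u, v) = r_uu · N̂ = 0,
  M(u, v) = r_uv · N̂ = -7/sqrt(u^2 + 49),
  N(u, v) = r_vv · N̂ = 0.
Evaluating at (u, v) = (5, pi):
  L = 0, M = -7*sqrt(74)/74, N = 0.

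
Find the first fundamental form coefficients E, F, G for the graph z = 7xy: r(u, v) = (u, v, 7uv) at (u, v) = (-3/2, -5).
E = 1226;  F = 735/2;  G = 445/4

Partials: r_u = (1, 0, 7*v), r_v = (0, 1, 7*u). As functions of (u, v):
  E = r_u · r_u = 49*v^2 + 1,
  F = r_u · r_v = 49*u*v,
  G = r_v · r_v = 49*u^2 + 1.
Evaluating at (u, v) = (-3/2, -5): E = 1226, F = 735/2, G = 445/4.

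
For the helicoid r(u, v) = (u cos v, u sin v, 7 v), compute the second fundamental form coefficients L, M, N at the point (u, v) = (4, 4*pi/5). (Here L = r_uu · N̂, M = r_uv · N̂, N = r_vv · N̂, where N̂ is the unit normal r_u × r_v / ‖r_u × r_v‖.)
L = 0;  M = -7*sqrt(65)/65;  N = 0

Compute the unit normal N̂(u, v) = (7*sin(v)/sqrt(u^2 + 49), -7*cos(v)/sqrt(u^2 + 49), u/sqrt(u^2 + 49)), and the second partials r_uu, r_uv, r_vv. Take dot products:
  L(u, v) = r_uu · N̂ = 0,
  M(u, v) = r_uv · N̂ = -7/sqrt(u^2 + 49),
  N(u, v) = r_vv · N̂ = 0.
Evaluating at (u, v) = (4, 4*pi/5):
  L = 0, M = -7*sqrt(65)/65, N = 0.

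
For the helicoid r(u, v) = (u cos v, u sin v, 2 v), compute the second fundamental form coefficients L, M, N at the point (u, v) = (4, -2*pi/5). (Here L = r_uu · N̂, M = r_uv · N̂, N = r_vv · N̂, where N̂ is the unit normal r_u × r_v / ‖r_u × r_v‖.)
L = 0;  M = -sqrt(5)/5;  N = 0

Compute the unit normal N̂(u, v) = (2*sin(v)/sqrt(u^2 + 4), -2*cos(v)/sqrt(u^2 + 4), u/sqrt(u^2 + 4)), and the second partials r_uu, r_uv, r_vv. Take dot products:
  L(u, v) = r_uu · N̂ = 0,
  M(u, v) = r_uv · N̂ = -2/sqrt(u^2 + 4),
  N(u, v) = r_vv · N̂ = 0.
Evaluating at (u, v) = (4, -2*pi/5):
  L = 0, M = -sqrt(5)/5, N = 0.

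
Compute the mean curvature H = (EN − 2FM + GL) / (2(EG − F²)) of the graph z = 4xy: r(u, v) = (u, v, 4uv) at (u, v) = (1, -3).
H = 192*sqrt(161)/25921

With E = 16*v^2 + 1, F = 16*u*v, G = 16*u^2 + 1, L = 0, M = 4/sqrt(16*u^2 + 16*v^2 + 1), N = 0, assemble
  H = (EN − 2FM + GL) / (2(EG − F²)) = -64*u*v/(16*u^2 + 16*v^2 + 1)^(3/2).
At (u, v) = (1, -3): H = 192*sqrt(161)/25921.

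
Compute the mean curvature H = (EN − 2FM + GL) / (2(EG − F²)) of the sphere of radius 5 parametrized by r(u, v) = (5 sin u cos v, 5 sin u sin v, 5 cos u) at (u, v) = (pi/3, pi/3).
H = -1/5

With E = 25, F = 0, G = 25*sin(u)^2, L = -5*sin(u)/Abs(sin(u)), M = 0, N = -5*sin(u)^3/Abs(sin(u)), assemble
  H = (EN − 2FM + GL) / (2(EG − F²)) = -sin(u)/(5*Abs(sin(u))).
At (u, v) = (pi/3, pi/3): H = -1/5.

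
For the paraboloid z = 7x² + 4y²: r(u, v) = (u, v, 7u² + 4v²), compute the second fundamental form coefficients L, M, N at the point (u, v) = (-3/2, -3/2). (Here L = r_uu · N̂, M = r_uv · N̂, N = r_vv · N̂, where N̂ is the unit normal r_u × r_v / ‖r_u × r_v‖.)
L = 7*sqrt(586)/293;  M = 0;  N = 4*sqrt(586)/293

Compute the unit normal N̂(u, v) = (-14*u/sqrt(196*u^2 + 64*v^2 + 1), -8*v/sqrt(196*u^2 + 64*v^2 + 1), 1/sqrt(196*u^2 + 64*v^2 + 1)), and the second partials r_uu, r_uv, r_vv. Take dot products:
  L(u, v) = r_uu · N̂ = 14/sqrt(196*u^2 + 64*v^2 + 1),
  M(u, v) = r_uv · N̂ = 0,
  N(u, v) = r_vv · N̂ = 8/sqrt(196*u^2 + 64*v^2 + 1).
Evaluating at (u, v) = (-3/2, -3/2):
  L = 7*sqrt(586)/293, M = 0, N = 4*sqrt(586)/293.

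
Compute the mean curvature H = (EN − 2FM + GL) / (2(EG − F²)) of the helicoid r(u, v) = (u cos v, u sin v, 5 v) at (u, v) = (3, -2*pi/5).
H = 0

With E = 1, F = 0, G = u^2 + 25, L = 0, M = -5/sqrt(u^2 + 25), N = 0, assemble
  H = (EN − 2FM + GL) / (2(EG − F²)) = 0.
At (u, v) = (3, -2*pi/5): H = 0.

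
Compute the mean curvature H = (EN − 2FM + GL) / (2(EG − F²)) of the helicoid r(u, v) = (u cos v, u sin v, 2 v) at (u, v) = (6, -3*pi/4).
H = 0

With E = 1, F = 0, G = u^2 + 4, L = 0, M = -2/sqrt(u^2 + 4), N = 0, assemble
  H = (EN − 2FM + GL) / (2(EG − F²)) = 0.
At (u, v) = (6, -3*pi/4): H = 0.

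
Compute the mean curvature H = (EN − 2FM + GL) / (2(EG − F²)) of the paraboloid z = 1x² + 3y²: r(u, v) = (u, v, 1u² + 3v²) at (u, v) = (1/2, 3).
H = 331*sqrt(326)/106276

With E = 4*u^2 + 1, F = 12*u*v, G = 36*v^2 + 1, L = 2/sqrt(4*u^2 + 36*v^2 + 1), M = 0, N = 6/sqrt(4*u^2 + 36*v^2 + 1), assemble
  H = (EN − 2FM + GL) / (2(EG − F²)) = 4*(3*u^2 + 9*v^2 + 1)/(4*u^2 + 36*v^2 + 1)^(3/2).
At (u, v) = (1/2, 3): H = 331*sqrt(326)/106276.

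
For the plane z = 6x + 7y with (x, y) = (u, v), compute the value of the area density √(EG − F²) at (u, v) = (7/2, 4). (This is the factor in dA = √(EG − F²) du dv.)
√(EG − F²)|_{(7/2, 4)} = sqrt(86)

E = 37, F = 42, G = 50, so EG − F² = 86. Taking the positive square root: √(EG − F²) = sqrt(86). At (u, v) = (7/2, 4): sqrt(86).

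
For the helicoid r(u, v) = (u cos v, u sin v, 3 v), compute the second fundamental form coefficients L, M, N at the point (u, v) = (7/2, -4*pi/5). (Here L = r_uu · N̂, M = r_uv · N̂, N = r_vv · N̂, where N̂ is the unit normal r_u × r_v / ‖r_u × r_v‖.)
L = 0;  M = -6*sqrt(85)/85;  N = 0

Compute the unit normal N̂(u, v) = (3*sin(v)/sqrt(u^2 + 9), -3*cos(v)/sqrt(u^2 + 9), u/sqrt(u^2 + 9)), and the second partials r_uu, r_uv, r_vv. Take dot products:
  L(u, v) = r_uu · N̂ = 0,
  M(u, v) = r_uv · N̂ = -3/sqrt(u^2 + 9),
  N(u, v) = r_vv · N̂ = 0.
Evaluating at (u, v) = (7/2, -4*pi/5):
  L = 0, M = -6*sqrt(85)/85, N = 0.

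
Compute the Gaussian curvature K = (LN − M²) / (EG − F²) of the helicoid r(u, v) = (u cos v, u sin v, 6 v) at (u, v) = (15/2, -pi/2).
K = -64/15129

Coefficients of the first fundamental form: E = 1, F = 0, G = u^2 + 36.
Coefficients of the second fundamental form: L = 0, M = -6/sqrt(u^2 + 36), N = 0.
Assemble K = (LN − M²)/(EG − F²) = -36/(u^2 + 36)^2. At (u, v) = (15/2, -pi/2): K = -64/15129.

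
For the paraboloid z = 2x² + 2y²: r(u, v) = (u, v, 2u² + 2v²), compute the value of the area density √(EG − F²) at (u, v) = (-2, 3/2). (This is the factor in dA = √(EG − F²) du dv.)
√(EG − F²)|_{(-2, 3/2)} = sqrt(101)

E = 16*u^2 + 1, F = 16*u*v, G = 16*v^2 + 1, so EG − F² = 16*u^2 + 16*v^2 + 1. Taking the positive square root: √(EG − F²) = sqrt(16*u^2 + 16*v^2 + 1). At (u, v) = (-2, 3/2): sqrt(101).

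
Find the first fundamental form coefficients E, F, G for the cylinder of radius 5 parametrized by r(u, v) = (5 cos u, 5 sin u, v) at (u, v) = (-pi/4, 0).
E = 25;  F = 0;  G = 1

Partials: r_u = (-5*sin(u), 5*cos(u), 0), r_v = (0, 0, 1). As functions of (u, v):
  E = r_u · r_u = 25,
  F = r_u · r_v = 0,
  G = r_v · r_v = 1.
Evaluating at (u, v) = (-pi/4, 0): E = 25, F = 0, G = 1.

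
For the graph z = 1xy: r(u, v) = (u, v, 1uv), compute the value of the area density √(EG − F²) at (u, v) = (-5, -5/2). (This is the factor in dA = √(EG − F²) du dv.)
√(EG − F²)|_{(-5, -5/2)} = sqrt(129)/2

E = v^2 + 1, F = u*v, G = u^2 + 1, so EG − F² = u^2 + v^2 + 1. Taking the positive square root: √(EG − F²) = sqrt(u^2 + v^2 + 1). At (u, v) = (-5, -5/2): sqrt(129)/2.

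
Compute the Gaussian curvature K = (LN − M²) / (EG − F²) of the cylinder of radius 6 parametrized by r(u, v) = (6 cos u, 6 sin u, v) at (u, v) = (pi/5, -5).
K = 0

Coefficients of the first fundamental form: E = 36, F = 0, G = 1.
Coefficients of the second fundamental form: L = -6, M = 0, N = 0.
Assemble K = (LN − M²)/(EG − F²) = 0. At (u, v) = (pi/5, -5): K = 0.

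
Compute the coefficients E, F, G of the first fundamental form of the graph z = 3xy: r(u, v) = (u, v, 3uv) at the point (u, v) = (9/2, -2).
E = 37;  F = -81;  G = 733/4

Partials: r_u = (1, 0, 3*v), r_v = (0, 1, 3*u). As functions of (u, v):
  E = r_u · r_u = 9*v^2 + 1,
  F = r_u · r_v = 9*u*v,
  G = r_v · r_v = 9*u^2 + 1.
Evaluating at (u, v) = (9/2, -2): E = 37, F = -81, G = 733/4.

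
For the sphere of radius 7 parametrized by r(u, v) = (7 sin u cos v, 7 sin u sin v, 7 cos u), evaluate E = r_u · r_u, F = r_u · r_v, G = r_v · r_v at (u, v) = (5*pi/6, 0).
E = 49;  F = 0;  G = 49/4

Partials: r_u = (7*cos(u)*cos(v), 7*sin(v)*cos(u), -7*sin(u)), r_v = (-7*sin(u)*sin(v), 7*sin(u)*cos(v), 0). As functions of (u, v):
  E = r_u · r_u = 49,
  F = r_u · r_v = 0,
  G = r_v · r_v = 49*sin(u)^2.
Evaluating at (u, v) = (5*pi/6, 0): E = 49, F = 0, G = 49/4.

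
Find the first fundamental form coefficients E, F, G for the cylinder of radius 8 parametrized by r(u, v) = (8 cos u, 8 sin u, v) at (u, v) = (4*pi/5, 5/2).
E = 64;  F = 0;  G = 1

Partials: r_u = (-8*sin(u), 8*cos(u), 0), r_v = (0, 0, 1). As functions of (u, v):
  E = r_u · r_u = 64,
  F = r_u · r_v = 0,
  G = r_v · r_v = 1.
Evaluating at (u, v) = (4*pi/5, 5/2): E = 64, F = 0, G = 1.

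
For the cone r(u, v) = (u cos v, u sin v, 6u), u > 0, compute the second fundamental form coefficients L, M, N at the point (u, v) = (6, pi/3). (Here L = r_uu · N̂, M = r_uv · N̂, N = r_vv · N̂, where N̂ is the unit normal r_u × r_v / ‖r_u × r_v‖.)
L = 0;  M = 0;  N = 36*sqrt(37)/37

Compute the unit normal N̂(u, v) = (-6*sqrt(37)*u*cos(v)/(37*Abs(u)), -6*sqrt(37)*u*sin(v)/(37*Abs(u)), sqrt(37)*u/(37*Abs(u))), and the second partials r_uu, r_uv, r_vv. Take dot products:
  L(u, v) = r_uu · N̂ = 0,
  M(u, v) = r_uv · N̂ = 0,
  N(u, v) = r_vv · N̂ = 6*sqrt(37)*u^2/(37*Abs(u)).
Evaluating at (u, v) = (6, pi/3):
  L = 0, M = 0, N = 36*sqrt(37)/37.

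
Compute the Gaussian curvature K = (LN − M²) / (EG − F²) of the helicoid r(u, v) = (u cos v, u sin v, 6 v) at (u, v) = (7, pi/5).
K = -36/7225

Coefficients of the first fundamental form: E = 1, F = 0, G = u^2 + 36.
Coefficients of the second fundamental form: L = 0, M = -6/sqrt(u^2 + 36), N = 0.
Assemble K = (LN − M²)/(EG − F²) = -36/(u^2 + 36)^2. At (u, v) = (7, pi/5): K = -36/7225.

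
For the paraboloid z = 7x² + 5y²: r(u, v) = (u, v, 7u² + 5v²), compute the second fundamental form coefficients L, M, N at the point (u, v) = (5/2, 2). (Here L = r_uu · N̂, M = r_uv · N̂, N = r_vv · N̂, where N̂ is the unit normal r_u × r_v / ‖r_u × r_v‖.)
L = 7*sqrt(1626)/813;  M = 0;  N = 5*sqrt(1626)/813

Compute the unit normal N̂(u, v) = (-14*u/sqrt(196*u^2 + 100*v^2 + 1), -10*v/sqrt(196*u^2 + 100*v^2 + 1), 1/sqrt(196*u^2 + 100*v^2 + 1)), and the second partials r_uu, r_uv, r_vv. Take dot products:
  L(u, v) = r_uu · N̂ = 14/sqrt(196*u^2 + 100*v^2 + 1),
  M(u, v) = r_uv · N̂ = 0,
  N(u, v) = r_vv · N̂ = 10/sqrt(196*u^2 + 100*v^2 + 1).
Evaluating at (u, v) = (5/2, 2):
  L = 7*sqrt(1626)/813, M = 0, N = 5*sqrt(1626)/813.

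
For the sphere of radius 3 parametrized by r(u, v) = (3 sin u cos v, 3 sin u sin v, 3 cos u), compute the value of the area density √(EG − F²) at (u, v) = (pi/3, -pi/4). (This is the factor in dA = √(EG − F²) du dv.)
√(EG − F²)|_{(pi/3, -pi/4)} = 9*sqrt(3)/2

E = 9, F = 0, G = 9*sin(u)^2, so EG − F² = 81*sin(u)^2. Taking the positive square root: √(EG − F²) = 9*Abs(sin(u)). At (u, v) = (pi/3, -pi/4): 9*sqrt(3)/2.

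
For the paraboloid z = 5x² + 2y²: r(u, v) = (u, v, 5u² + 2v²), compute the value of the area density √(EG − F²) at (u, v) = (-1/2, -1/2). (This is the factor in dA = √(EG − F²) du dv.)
√(EG − F²)|_{(-1/2, -1/2)} = sqrt(30)

E = 100*u^2 + 1, F = 40*u*v, G = 16*v^2 + 1, so EG − F² = 100*u^2 + 16*v^2 + 1. Taking the positive square root: √(EG − F²) = sqrt(100*u^2 + 16*v^2 + 1). At (u, v) = (-1/2, -1/2): sqrt(30).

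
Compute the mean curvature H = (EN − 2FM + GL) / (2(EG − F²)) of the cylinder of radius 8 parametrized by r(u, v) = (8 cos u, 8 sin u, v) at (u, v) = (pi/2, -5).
H = -1/16

With E = 64, F = 0, G = 1, L = -8, M = 0, N = 0, assemble
  H = (EN − 2FM + GL) / (2(EG − F²)) = -1/16.
At (u, v) = (pi/2, -5): H = -1/16.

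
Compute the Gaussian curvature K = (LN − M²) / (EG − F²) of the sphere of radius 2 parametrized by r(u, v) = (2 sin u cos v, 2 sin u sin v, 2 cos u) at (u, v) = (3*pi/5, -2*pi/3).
K = 1/4

Coefficients of the first fundamental form: E = 4, F = 0, G = 4*sin(u)^2.
Coefficients of the second fundamental form: L = -2*sin(u)/Abs(sin(u)), M = 0, N = -2*sin(u)^3/Abs(sin(u)).
Assemble K = (LN − M²)/(EG − F²) = 1/4. At (u, v) = (3*pi/5, -2*pi/3): K = 1/4.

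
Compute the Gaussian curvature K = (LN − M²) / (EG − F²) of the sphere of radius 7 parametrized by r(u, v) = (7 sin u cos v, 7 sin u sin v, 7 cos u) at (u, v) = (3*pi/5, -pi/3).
K = 1/49

Coefficients of the first fundamental form: E = 49, F = 0, G = 49*sin(u)^2.
Coefficients of the second fundamental form: L = -7*sin(u)/Abs(sin(u)), M = 0, N = -7*sin(u)^3/Abs(sin(u)).
Assemble K = (LN − M²)/(EG − F²) = 1/49. At (u, v) = (3*pi/5, -pi/3): K = 1/49.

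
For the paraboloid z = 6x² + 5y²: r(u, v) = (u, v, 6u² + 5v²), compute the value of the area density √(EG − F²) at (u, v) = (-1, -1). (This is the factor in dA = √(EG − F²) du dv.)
√(EG − F²)|_{(-1, -1)} = 7*sqrt(5)

E = 144*u^2 + 1, F = 120*u*v, G = 100*v^2 + 1, so EG − F² = 144*u^2 + 100*v^2 + 1. Taking the positive square root: √(EG − F²) = sqrt(144*u^2 + 100*v^2 + 1). At (u, v) = (-1, -1): 7*sqrt(5).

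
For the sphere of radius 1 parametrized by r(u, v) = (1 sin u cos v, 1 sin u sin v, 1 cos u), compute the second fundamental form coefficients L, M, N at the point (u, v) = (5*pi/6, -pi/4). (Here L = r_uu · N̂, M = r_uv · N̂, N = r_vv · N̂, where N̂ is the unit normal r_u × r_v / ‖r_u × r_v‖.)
L = -1;  M = 0;  N = -1/4

Compute the unit normal N̂(u, v) = (sin(u)^2*cos(v)/Abs(sin(u)), sin(u)^2*sin(v)/Abs(sin(u)), sin(2*u)/(2*Abs(sin(u)))), and the second partials r_uu, r_uv, r_vv. Take dot products:
  L(u, v) = r_uu · N̂ = -sin(u)/Abs(sin(u)),
  M(u, v) = r_uv · N̂ = 0,
  N(u, v) = r_vv · N̂ = -sin(u)^3/Abs(sin(u)).
Evaluating at (u, v) = (5*pi/6, -pi/4):
  L = -1, M = 0, N = -1/4.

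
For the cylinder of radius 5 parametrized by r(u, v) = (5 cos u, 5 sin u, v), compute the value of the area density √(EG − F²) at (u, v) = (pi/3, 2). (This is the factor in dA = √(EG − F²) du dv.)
√(EG − F²)|_{(pi/3, 2)} = 5

E = 25, F = 0, G = 1, so EG − F² = 25. Taking the positive square root: √(EG − F²) = 5. At (u, v) = (pi/3, 2): 5.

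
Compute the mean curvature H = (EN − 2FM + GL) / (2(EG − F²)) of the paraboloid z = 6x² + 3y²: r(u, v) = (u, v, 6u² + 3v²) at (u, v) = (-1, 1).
H = 657*sqrt(181)/32761

With E = 144*u^2 + 1, F = 72*u*v, G = 36*v^2 + 1, L = 12/sqrt(144*u^2 + 36*v^2 + 1), M = 0, N = 6/sqrt(144*u^2 + 36*v^2 + 1), assemble
  H = (EN − 2FM + GL) / (2(EG − F²)) = 9*(48*u^2 + 24*v^2 + 1)/(144*u^2 + 36*v^2 + 1)^(3/2).
At (u, v) = (-1, 1): H = 657*sqrt(181)/32761.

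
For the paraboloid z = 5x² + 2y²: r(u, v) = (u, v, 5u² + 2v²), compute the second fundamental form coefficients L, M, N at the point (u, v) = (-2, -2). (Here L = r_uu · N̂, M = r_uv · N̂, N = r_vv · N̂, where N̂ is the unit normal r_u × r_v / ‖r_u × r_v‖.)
L = 2*sqrt(465)/93;  M = 0;  N = 4*sqrt(465)/465

Compute the unit normal N̂(u, v) = (-10*u/sqrt(100*u^2 + 16*v^2 + 1), -4*v/sqrt(100*u^2 + 16*v^2 + 1), 1/sqrt(100*u^2 + 16*v^2 + 1)), and the second partials r_uu, r_uv, r_vv. Take dot products:
  L(u, v) = r_uu · N̂ = 10/sqrt(100*u^2 + 16*v^2 + 1),
  M(u, v) = r_uv · N̂ = 0,
  N(u, v) = r_vv · N̂ = 4/sqrt(100*u^2 + 16*v^2 + 1).
Evaluating at (u, v) = (-2, -2):
  L = 2*sqrt(465)/93, M = 0, N = 4*sqrt(465)/465.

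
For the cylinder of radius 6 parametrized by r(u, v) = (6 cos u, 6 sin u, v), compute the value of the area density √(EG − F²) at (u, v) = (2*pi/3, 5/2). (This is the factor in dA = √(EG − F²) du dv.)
√(EG − F²)|_{(2*pi/3, 5/2)} = 6

E = 36, F = 0, G = 1, so EG − F² = 36. Taking the positive square root: √(EG − F²) = 6. At (u, v) = (2*pi/3, 5/2): 6.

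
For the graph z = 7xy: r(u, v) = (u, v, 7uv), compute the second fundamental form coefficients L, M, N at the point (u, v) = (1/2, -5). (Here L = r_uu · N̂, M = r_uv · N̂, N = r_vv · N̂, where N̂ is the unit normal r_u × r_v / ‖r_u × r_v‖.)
L = 0;  M = 14*sqrt(4953)/4953;  N = 0

Compute the unit normal N̂(u, v) = (-7*v/sqrt(49*u^2 + 49*v^2 + 1), -7*u/sqrt(49*u^2 + 49*v^2 + 1), 1/sqrt(49*u^2 + 49*v^2 + 1)), and the second partials r_uu, r_uv, r_vv. Take dot products:
  L(u, v) = r_uu · N̂ = 0,
  M(u, v) = r_uv · N̂ = 7/sqrt(49*u^2 + 49*v^2 + 1),
  N(u, v) = r_vv · N̂ = 0.
Evaluating at (u, v) = (1/2, -5):
  L = 0, M = 14*sqrt(4953)/4953, N = 0.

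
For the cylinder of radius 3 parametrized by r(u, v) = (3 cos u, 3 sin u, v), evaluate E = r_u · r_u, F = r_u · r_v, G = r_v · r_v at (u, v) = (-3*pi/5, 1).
E = 9;  F = 0;  G = 1

Partials: r_u = (-3*sin(u), 3*cos(u), 0), r_v = (0, 0, 1). As functions of (u, v):
  E = r_u · r_u = 9,
  F = r_u · r_v = 0,
  G = r_v · r_v = 1.
Evaluating at (u, v) = (-3*pi/5, 1): E = 9, F = 0, G = 1.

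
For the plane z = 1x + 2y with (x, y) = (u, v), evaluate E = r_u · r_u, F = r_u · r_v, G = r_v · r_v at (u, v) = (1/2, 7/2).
E = 2;  F = 2;  G = 5

Partials: r_u = (1, 0, 1), r_v = (0, 1, 2). As functions of (u, v):
  E = r_u · r_u = 2,
  F = r_u · r_v = 2,
  G = r_v · r_v = 5.
Evaluating at (u, v) = (1/2, 7/2): E = 2, F = 2, G = 5.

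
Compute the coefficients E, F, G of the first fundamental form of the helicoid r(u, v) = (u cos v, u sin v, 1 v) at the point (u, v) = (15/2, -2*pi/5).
E = 1;  F = 0;  G = 229/4

Partials: r_u = (cos(v), sin(v), 0), r_v = (-u*sin(v), u*cos(v), 1). As functions of (u, v):
  E = r_u · r_u = 1,
  F = r_u · r_v = 0,
  G = r_v · r_v = u^2 + 1.
Evaluating at (u, v) = (15/2, -2*pi/5): E = 1, F = 0, G = 229/4.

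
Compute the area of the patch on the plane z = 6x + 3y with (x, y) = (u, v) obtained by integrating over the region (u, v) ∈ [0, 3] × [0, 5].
Area = 15*sqrt(46)

Area = ∫∫ √(EG − F²) du dv with √(EG − F²) = sqrt(46). Integrating over [0, 3] × [0, 5] gives 15*sqrt(46).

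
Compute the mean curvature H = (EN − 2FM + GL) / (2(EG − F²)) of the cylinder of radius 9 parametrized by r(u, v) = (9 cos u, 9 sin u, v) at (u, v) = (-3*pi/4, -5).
H = -1/18

With E = 81, F = 0, G = 1, L = -9, M = 0, N = 0, assemble
  H = (EN − 2FM + GL) / (2(EG − F²)) = -1/18.
At (u, v) = (-3*pi/4, -5): H = -1/18.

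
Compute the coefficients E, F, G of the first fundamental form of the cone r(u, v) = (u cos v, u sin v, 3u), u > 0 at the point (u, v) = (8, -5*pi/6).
E = 10;  F = 0;  G = 64

Partials: r_u = (cos(v), sin(v), 3), r_v = (-u*sin(v), u*cos(v), 0). As functions of (u, v):
  E = r_u · r_u = 10,
  F = r_u · r_v = 0,
  G = r_v · r_v = u^2.
Evaluating at (u, v) = (8, -5*pi/6): E = 10, F = 0, G = 64.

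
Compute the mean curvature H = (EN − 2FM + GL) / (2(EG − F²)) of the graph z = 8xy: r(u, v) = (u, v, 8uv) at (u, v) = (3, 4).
H = -6144*sqrt(1601)/2563201

With E = 64*v^2 + 1, F = 64*u*v, G = 64*u^2 + 1, L = 0, M = 8/sqrt(64*u^2 + 64*v^2 + 1), N = 0, assemble
  H = (EN − 2FM + GL) / (2(EG − F²)) = -512*u*v/(64*u^2 + 64*v^2 + 1)^(3/2).
At (u, v) = (3, 4): H = -6144*sqrt(1601)/2563201.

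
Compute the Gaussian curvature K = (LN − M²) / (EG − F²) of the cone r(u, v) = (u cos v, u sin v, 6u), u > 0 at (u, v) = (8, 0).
K = 0

Coefficients of the first fundamental form: E = 37, F = 0, G = u^2.
Coefficients of the second fundamental form: L = 0, M = 0, N = 6*sqrt(37)*u^2/(37*Abs(u)).
Assemble K = (LN − M²)/(EG − F²) = 0. At (u, v) = (8, 0): K = 0.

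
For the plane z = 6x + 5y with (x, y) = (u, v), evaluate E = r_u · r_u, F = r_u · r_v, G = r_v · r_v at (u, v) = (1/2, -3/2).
E = 37;  F = 30;  G = 26

Partials: r_u = (1, 0, 6), r_v = (0, 1, 5). As functions of (u, v):
  E = r_u · r_u = 37,
  F = r_u · r_v = 30,
  G = r_v · r_v = 26.
Evaluating at (u, v) = (1/2, -3/2): E = 37, F = 30, G = 26.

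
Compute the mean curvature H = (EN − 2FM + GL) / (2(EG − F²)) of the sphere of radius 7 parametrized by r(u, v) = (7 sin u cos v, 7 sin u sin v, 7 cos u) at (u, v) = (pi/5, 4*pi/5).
H = -1/7

With E = 49, F = 0, G = 49*sin(u)^2, L = -7*sin(u)/Abs(sin(u)), M = 0, N = -7*sin(u)^3/Abs(sin(u)), assemble
  H = (EN − 2FM + GL) / (2(EG − F²)) = -sin(u)/(7*Abs(sin(u))).
At (u, v) = (pi/5, 4*pi/5): H = -1/7.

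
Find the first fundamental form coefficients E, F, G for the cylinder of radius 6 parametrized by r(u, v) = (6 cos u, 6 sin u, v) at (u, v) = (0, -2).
E = 36;  F = 0;  G = 1

Partials: r_u = (-6*sin(u), 6*cos(u), 0), r_v = (0, 0, 1). As functions of (u, v):
  E = r_u · r_u = 36,
  F = r_u · r_v = 0,
  G = r_v · r_v = 1.
Evaluating at (u, v) = (0, -2): E = 36, F = 0, G = 1.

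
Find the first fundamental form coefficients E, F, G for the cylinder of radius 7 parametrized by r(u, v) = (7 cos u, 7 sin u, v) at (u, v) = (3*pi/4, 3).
E = 49;  F = 0;  G = 1

Partials: r_u = (-7*sin(u), 7*cos(u), 0), r_v = (0, 0, 1). As functions of (u, v):
  E = r_u · r_u = 49,
  F = r_u · r_v = 0,
  G = r_v · r_v = 1.
Evaluating at (u, v) = (3*pi/4, 3): E = 49, F = 0, G = 1.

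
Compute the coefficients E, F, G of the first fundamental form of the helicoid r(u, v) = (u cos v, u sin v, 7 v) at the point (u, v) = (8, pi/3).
E = 1;  F = 0;  G = 113

Partials: r_u = (cos(v), sin(v), 0), r_v = (-u*sin(v), u*cos(v), 7). As functions of (u, v):
  E = r_u · r_u = 1,
  F = r_u · r_v = 0,
  G = r_v · r_v = u^2 + 49.
Evaluating at (u, v) = (8, pi/3): E = 1, F = 0, G = 113.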